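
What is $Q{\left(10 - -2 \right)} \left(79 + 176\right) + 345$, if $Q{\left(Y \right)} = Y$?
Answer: $3405$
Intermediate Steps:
$Q{\left(10 - -2 \right)} \left(79 + 176\right) + 345 = \left(10 - -2\right) \left(79 + 176\right) + 345 = \left(10 + 2\right) 255 + 345 = 12 \cdot 255 + 345 = 3060 + 345 = 3405$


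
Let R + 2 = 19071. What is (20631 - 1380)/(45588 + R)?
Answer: 19251/64657 ≈ 0.29774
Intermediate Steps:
R = 19069 (R = -2 + 19071 = 19069)
(20631 - 1380)/(45588 + R) = (20631 - 1380)/(45588 + 19069) = 19251/64657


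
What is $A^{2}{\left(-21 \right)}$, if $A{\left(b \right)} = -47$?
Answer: $2209$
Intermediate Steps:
$A^{2}{\left(-21 \right)} = \left(-47\right)^{2} = 2209$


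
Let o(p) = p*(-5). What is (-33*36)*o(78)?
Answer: 463320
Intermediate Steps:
o(p) = -5*p
(-33*36)*o(78) = (-33*36)*(-5*78) = -1188*(-390) = 463320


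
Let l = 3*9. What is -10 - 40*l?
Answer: -1090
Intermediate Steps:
l = 27
-10 - 40*l = -10 - 40*27 = -10 - 1080 = -1090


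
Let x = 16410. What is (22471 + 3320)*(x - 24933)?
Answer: -219816693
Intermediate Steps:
(22471 + 3320)*(x - 24933) = (22471 + 3320)*(16410 - 24933) = 25791*(-8523) = -219816693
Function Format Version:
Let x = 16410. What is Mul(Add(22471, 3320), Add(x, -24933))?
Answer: -219816693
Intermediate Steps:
Mul(Add(22471, 3320), Add(x, -24933)) = Mul(Add(22471, 3320), Add(16410, -24933)) = Mul(25791, -8523) = -219816693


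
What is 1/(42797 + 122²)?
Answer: 1/57681 ≈ 1.7337e-5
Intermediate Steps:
1/(42797 + 122²) = 1/(42797 + 14884) = 1/57681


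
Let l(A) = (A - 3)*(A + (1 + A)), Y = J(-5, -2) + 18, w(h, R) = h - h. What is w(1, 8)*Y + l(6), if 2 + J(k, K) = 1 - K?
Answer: 39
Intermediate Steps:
J(k, K) = -1 - K (J(k, K) = -2 + (1 - K) = -1 - K)
w(h, R) = 0
Y = 19 (Y = (-1 - 1*(-2)) + 18 = (-1 + 2) + 18 = 1 + 18 = 19)
l(A) = (1 + 2*A)*(-3 + A) (l(A) = (-3 + A)*(1 + 2*A) = (1 + 2*A)*(-3 + A))
w(1, 8)*Y + l(6) = 0*19 + (-3 - 5*6 + 2*6**2) = 0 + (-3 - 30 + 2*36) = 0 + (-3 - 30 + 72) = 0 + 39 = 39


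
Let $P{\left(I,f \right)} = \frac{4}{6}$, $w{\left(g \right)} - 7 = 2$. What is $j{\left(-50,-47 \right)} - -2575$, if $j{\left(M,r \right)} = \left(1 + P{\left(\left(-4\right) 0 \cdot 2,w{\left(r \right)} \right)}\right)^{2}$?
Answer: $\frac{23200}{9} \approx 2577.8$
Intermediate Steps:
$w{\left(g \right)} = 9$ ($w{\left(g \right)} = 7 + 2 = 9$)
$P{\left(I,f \right)} = \frac{2}{3}$ ($P{\left(I,f \right)} = 4 \cdot \frac{1}{6} = \frac{2}{3}$)
$j{\left(M,r \right)} = \frac{25}{9}$ ($j{\left(M,r \right)} = \left(1 + \frac{2}{3}\right)^{2} = \left(\frac{5}{3}\right)^{2} = \frac{25}{9}$)
$j{\left(-50,-47 \right)} - -2575 = \frac{25}{9} - -2575 = \frac{25}{9} + 2575 = \frac{23200}{9}$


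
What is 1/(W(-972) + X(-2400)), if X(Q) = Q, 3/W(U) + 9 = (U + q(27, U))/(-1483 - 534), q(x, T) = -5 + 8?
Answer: -5728/13749217 ≈ -0.00041661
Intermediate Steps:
q(x, T) = 3
W(U) = 3/(-18156/2017 - U/2017) (W(U) = 3/(-9 + (U + 3)/(-1483 - 534)) = 3/(-9 + (3 + U)/(-2017)) = 3/(-9 + (3 + U)*(-1/2017)) = 3/(-9 + (-3/2017 - U/2017)) = 3/(-18156/2017 - U/2017))
1/(W(-972) + X(-2400)) = 1/(-6051/(18156 - 972) - 2400) = 1/(-6051/17184 - 2400) = 1/(-6051*1/17184 - 2400) = 1/(-2017/5728 - 2400) = 1/(-13749217/5728) = -5728/13749217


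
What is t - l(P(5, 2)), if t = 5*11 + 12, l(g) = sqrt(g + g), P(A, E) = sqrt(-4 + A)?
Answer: 67 - sqrt(2) ≈ 65.586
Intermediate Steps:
l(g) = sqrt(2)*sqrt(g) (l(g) = sqrt(2*g) = sqrt(2)*sqrt(g))
t = 67 (t = 55 + 12 = 67)
t - l(P(5, 2)) = 67 - sqrt(2)*sqrt(sqrt(-4 + 5)) = 67 - sqrt(2)*sqrt(sqrt(1)) = 67 - sqrt(2)*sqrt(1) = 67 - sqrt(2)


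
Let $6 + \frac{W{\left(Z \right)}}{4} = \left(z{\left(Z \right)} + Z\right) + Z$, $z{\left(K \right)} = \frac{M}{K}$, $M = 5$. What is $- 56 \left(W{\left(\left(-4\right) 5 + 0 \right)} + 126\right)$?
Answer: $3304$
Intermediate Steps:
$z{\left(K \right)} = \frac{5}{K}$
$W{\left(Z \right)} = -24 + 8 Z + \frac{20}{Z}$ ($W{\left(Z \right)} = -24 + 4 \left(\left(\frac{5}{Z} + Z\right) + Z\right) = -24 + 4 \left(\left(Z + \frac{5}{Z}\right) + Z\right) = -24 + 4 \left(2 Z + \frac{5}{Z}\right) = -24 + \left(8 Z + \frac{20}{Z}\right) = -24 + 8 Z + \frac{20}{Z}$)
$- 56 \left(W{\left(\left(-4\right) 5 + 0 \right)} + 126\right) = - 56 \left(\left(-24 + 8 \left(\left(-4\right) 5 + 0\right) + \frac{20}{\left(-4\right) 5 + 0}\right) + 126\right) = - 56 \left(\left(-24 + 8 \left(-20 + 0\right) + \frac{20}{-20 + 0}\right) + 126\right) = - 56 \left(\left(-24 + 8 \left(-20\right) + \frac{20}{-20}\right) + 126\right) = - 56 \left(\left(-24 - 160 + 20 \left(- \frac{1}{20}\right)\right) + 126\right) = - 56 \left(\left(-24 - 160 - 1\right) + 126\right) = - 56 \left(-185 + 126\right) = \left(-56\right) \left(-59\right) = 3304$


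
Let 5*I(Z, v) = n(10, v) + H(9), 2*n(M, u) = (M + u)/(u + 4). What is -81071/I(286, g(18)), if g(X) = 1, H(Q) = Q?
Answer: -4053550/101 ≈ -40134.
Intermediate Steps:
n(M, u) = (M + u)/(2*(4 + u)) (n(M, u) = ((M + u)/(u + 4))/2 = ((M + u)/(4 + u))/2 = (M + u)/(2*(4 + u)))
I(Z, v) = 9/5 + (10 + v)/(10*(4 + v)) (I(Z, v) = ((10 + v)/(2*(4 + v)) + 9)/5 = (9 + (10 + v)/(2*(4 + v)))/5 = 9/5 + (10 + v)/(10*(4 + v)))
-81071/I(286, g(18)) = -81071*10*(4 + 1)/(82 + 19*1) = -81071*50/(82 + 19) = -81071/((⅒)*(⅕)*101) = -81071/101/50 = -81071*50/101 = -4053550/101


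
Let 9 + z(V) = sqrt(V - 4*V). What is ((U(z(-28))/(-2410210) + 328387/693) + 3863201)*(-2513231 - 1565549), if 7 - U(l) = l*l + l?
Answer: -239290957222342865186/15184323 + 13867852*sqrt(21)/241021 ≈ -1.5759e+13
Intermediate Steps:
z(V) = -9 + sqrt(3)*sqrt(-V) (z(V) = -9 + sqrt(V - 4*V) = -9 + sqrt(-3*V) = -9 + sqrt(3)*sqrt(-V))
U(l) = 7 - l - l**2 (U(l) = 7 - (l*l + l) = 7 - (l**2 + l) = 7 - (l + l**2) = 7 + (-l - l**2) = 7 - l - l**2)
((U(z(-28))/(-2410210) + 328387/693) + 3863201)*(-2513231 - 1565549) = (((7 - (-9 + sqrt(3)*sqrt(-1*(-28))) - (-9 + sqrt(3)*sqrt(-1*(-28)))**2)/(-2410210) + 328387/693) + 3863201)*(-2513231 - 1565549) = (((7 - (-9 + sqrt(3)*sqrt(28)) - (-9 + sqrt(3)*sqrt(28))**2)*(-1/2410210) + 328387*(1/693)) + 3863201)*(-4078780) = (((7 - (-9 + sqrt(3)*(2*sqrt(7))) - (-9 + sqrt(3)*(2*sqrt(7)))**2)*(-1/2410210) + 328387/693) + 3863201)*(-4078780) = (((7 - (-9 + 2*sqrt(21)) - (-9 + 2*sqrt(21))**2)*(-1/2410210) + 328387/693) + 3863201)*(-4078780) = (((7 + (9 - 2*sqrt(21)) - (-9 + 2*sqrt(21))**2)*(-1/2410210) + 328387/693) + 3863201)*(-4078780) = (((16 - (-9 + 2*sqrt(21))**2 - 2*sqrt(21))*(-1/2410210) + 328387/693) + 3863201)*(-4078780) = (((-8/1205105 + sqrt(21)/1205105 + (-9 + 2*sqrt(21))**2/2410210) + 328387/693) + 3863201)*(-4078780) = ((35976437281/75921615 + sqrt(21)/1205105 + (-9 + 2*sqrt(21))**2/2410210) + 3863201)*(-4078780) = (293336435426896/75921615 + sqrt(21)/1205105 + (-9 + 2*sqrt(21))**2/2410210)*(-4078780) = -239290957218102973376/15184323 - 815756*sqrt(21)/241021 - 407878*(-9 + 2*sqrt(21))**2/241021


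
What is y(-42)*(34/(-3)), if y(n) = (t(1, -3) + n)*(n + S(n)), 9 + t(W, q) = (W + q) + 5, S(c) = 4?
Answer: -20672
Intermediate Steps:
t(W, q) = -4 + W + q (t(W, q) = -9 + ((W + q) + 5) = -9 + (5 + W + q) = -4 + W + q)
y(n) = (-6 + n)*(4 + n) (y(n) = ((-4 + 1 - 3) + n)*(n + 4) = (-6 + n)*(4 + n))
y(-42)*(34/(-3)) = (-24 + (-42)² - 2*(-42))*(34/(-3)) = (-24 + 1764 + 84)*(34*(-⅓)) = 1824*(-34/3) = -20672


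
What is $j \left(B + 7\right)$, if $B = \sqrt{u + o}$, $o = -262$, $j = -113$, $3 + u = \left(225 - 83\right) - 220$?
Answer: $-791 - 791 i \sqrt{7} \approx -791.0 - 2092.8 i$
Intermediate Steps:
$u = -81$ ($u = -3 + \left(\left(225 - 83\right) - 220\right) = -3 + \left(142 - 220\right) = -3 - 78 = -81$)
$B = 7 i \sqrt{7}$ ($B = \sqrt{-81 - 262} = \sqrt{-343} = 7 i \sqrt{7} \approx 18.52 i$)
$j \left(B + 7\right) = - 113 \left(7 i \sqrt{7} + 7\right) = - 113 \left(7 + 7 i \sqrt{7}\right) = -791 - 791 i \sqrt{7}$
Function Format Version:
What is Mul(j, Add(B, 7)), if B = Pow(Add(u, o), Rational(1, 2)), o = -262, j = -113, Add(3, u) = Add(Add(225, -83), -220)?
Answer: Add(-791, Mul(-791, I, Pow(7, Rational(1, 2)))) ≈ Add(-791.00, Mul(-2092.8, I))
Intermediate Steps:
u = -81 (u = Add(-3, Add(Add(225, -83), -220)) = Add(-3, Add(142, -220)) = Add(-3, -78) = -81)
B = Mul(7, I, Pow(7, Rational(1, 2))) (B = Pow(Add(-81, -262), Rational(1, 2)) = Pow(-343, Rational(1, 2)) = Mul(7, I, Pow(7, Rational(1, 2))) ≈ Mul(18.520, I))
Mul(j, Add(B, 7)) = Mul(-113, Add(Mul(7, I, Pow(7, Rational(1, 2))), 7)) = Mul(-113, Add(7, Mul(7, I, Pow(7, Rational(1, 2))))) = Add(-791, Mul(-791, I, Pow(7, Rational(1, 2))))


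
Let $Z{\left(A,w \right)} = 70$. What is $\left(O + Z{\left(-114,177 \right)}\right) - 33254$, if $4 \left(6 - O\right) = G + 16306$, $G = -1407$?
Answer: $- \frac{147611}{4} \approx -36903.0$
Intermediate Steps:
$O = - \frac{14875}{4}$ ($O = 6 - \frac{-1407 + 16306}{4} = 6 - \frac{14899}{4} = - \frac{14875}{4} \approx -3718.8$)
$\left(O + Z{\left(-114,177 \right)}\right) - 33254 = \left(- \frac{14875}{4} + 70\right) - 33254 = - \frac{14595}{4} - 33254 = - \frac{147611}{4}$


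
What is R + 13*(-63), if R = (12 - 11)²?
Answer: -818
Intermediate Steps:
R = 1 (R = 1² = 1)
R + 13*(-63) = 1 + 13*(-63) = 1 - 819 = -818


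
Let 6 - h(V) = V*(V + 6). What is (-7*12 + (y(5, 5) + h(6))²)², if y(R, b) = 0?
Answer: 18249984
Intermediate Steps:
h(V) = 6 - V*(6 + V) (h(V) = 6 - V*(V + 6) = 6 - V*(6 + V))
(-7*12 + (y(5, 5) + h(6))²)² = (-7*12 + (0 + (6 - 1*6² - 6*6))²)² = (-84 + (0 + (6 - 1*36 - 36))²)² = (-84 + (0 + (6 - 36 - 36))²)² = (-84 + (0 - 66)²)² = (-84 + (-66)²)² = (-84 + 4356)² = 4272² = 18249984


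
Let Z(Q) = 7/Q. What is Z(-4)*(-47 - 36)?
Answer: 581/4 ≈ 145.25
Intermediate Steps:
Z(-4)*(-47 - 36) = (7/(-4))*(-47 - 36) = (7*(-¼))*(-83) = -7/4*(-83) = 581/4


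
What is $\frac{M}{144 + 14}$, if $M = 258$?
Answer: $\frac{129}{79} \approx 1.6329$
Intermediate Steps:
$\frac{M}{144 + 14} = \frac{1}{144 + 14} \cdot 258 = \frac{1}{158} \cdot 258 = \frac{129}{79}$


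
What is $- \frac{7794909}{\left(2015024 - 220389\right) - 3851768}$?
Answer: $\frac{2598303}{685711} \approx 3.7892$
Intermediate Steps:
$- \frac{7794909}{\left(2015024 - 220389\right) - 3851768} = - \frac{7794909}{1794635 - 3851768} = - \frac{7794909}{-2057133} = \left(-7794909\right) \left(- \frac{1}{2057133}\right) = \frac{2598303}{685711}$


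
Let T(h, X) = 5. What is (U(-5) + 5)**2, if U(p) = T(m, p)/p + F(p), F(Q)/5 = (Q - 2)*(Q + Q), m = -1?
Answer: 125316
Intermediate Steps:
F(Q) = 10*Q*(-2 + Q) (F(Q) = 5*((Q - 2)*(Q + Q)) = 5*((-2 + Q)*(2*Q)) = 5*(2*Q*(-2 + Q)) = 10*Q*(-2 + Q))
U(p) = 5/p + 10*p*(-2 + p)
(U(-5) + 5)**2 = (5*(1 + 2*(-5)**2*(-2 - 5))/(-5) + 5)**2 = (5*(-1/5)*(1 + 2*25*(-7)) + 5)**2 = (5*(-1/5)*(1 - 350) + 5)**2 = (5*(-1/5)*(-349) + 5)**2 = (349 + 5)**2 = 354**2 = 125316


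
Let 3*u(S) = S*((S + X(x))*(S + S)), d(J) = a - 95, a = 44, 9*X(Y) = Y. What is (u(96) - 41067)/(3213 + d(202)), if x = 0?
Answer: 182919/1054 ≈ 173.55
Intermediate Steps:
X(Y) = Y/9
d(J) = -51 (d(J) = 44 - 95 = -51)
u(S) = 2*S**3/3 (u(S) = (S*((S + (1/9)*0)*(S + S)))/3 = (S*((S + 0)*(2*S)))/3 = (S*(S*(2*S)))/3 = (S*(2*S**2))/3 = (2*S**3)/3 = 2*S**3/3)
(u(96) - 41067)/(3213 + d(202)) = ((2/3)*96**3 - 41067)/(3213 - 51) = ((2/3)*884736 - 41067)/3162 = (589824 - 41067)*(1/3162) = 548757*(1/3162) = 182919/1054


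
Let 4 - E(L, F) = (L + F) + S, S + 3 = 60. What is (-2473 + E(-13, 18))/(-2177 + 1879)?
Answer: 2531/298 ≈ 8.4933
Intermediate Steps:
S = 57 (S = -3 + 60 = 57)
E(L, F) = -53 - F - L (E(L, F) = 4 - ((L + F) + 57) = 4 - ((F + L) + 57) = 4 - (57 + F + L) = 4 + (-57 - F - L) = -53 - F - L)
(-2473 + E(-13, 18))/(-2177 + 1879) = (-2473 + (-53 - 1*18 - 1*(-13)))/(-2177 + 1879) = (-2473 + (-53 - 18 + 13))/(-298) = (-2473 - 58)*(-1/298) = -2531*(-1/298) = 2531/298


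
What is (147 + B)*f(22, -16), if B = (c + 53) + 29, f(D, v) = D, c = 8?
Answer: 5214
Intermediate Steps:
B = 90 (B = (8 + 53) + 29 = 61 + 29 = 90)
(147 + B)*f(22, -16) = (147 + 90)*22 = 237*22 = 5214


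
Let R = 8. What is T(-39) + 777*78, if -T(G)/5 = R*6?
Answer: 60366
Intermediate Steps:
T(G) = -240 (T(G) = -40*6 = -5*48 = -240)
T(-39) + 777*78 = -240 + 777*78 = -240 + 60606 = 60366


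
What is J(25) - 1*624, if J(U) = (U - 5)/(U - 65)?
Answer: -1249/2 ≈ -624.50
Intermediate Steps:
J(U) = (-5 + U)/(-65 + U)
J(25) - 1*624 = (-5 + 25)/(-65 + 25) - 1*624 = 20/(-40) - 624 = -1/40*20 - 624 = -½ - 624 = -1249/2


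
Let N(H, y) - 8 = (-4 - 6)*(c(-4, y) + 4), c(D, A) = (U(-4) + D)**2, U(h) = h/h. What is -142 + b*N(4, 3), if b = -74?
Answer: 8886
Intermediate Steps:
U(h) = 1
c(D, A) = (1 + D)**2
N(H, y) = -122 (N(H, y) = 8 + (-4 - 6)*((1 - 4)**2 + 4) = 8 - 10*((-3)**2 + 4) = 8 - 10*(9 + 4) = 8 - 10*13 = 8 - 130 = -122)
-142 + b*N(4, 3) = -142 - 74*(-122) = -142 + 9028 = 8886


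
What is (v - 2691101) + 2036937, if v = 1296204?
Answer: 642040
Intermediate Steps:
(v - 2691101) + 2036937 = (1296204 - 2691101) + 2036937 = -1394897 + 2036937 = 642040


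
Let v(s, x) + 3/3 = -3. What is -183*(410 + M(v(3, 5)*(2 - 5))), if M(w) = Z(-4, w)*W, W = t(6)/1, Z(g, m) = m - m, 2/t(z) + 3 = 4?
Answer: -75030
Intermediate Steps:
t(z) = 2 (t(z) = 2/(-3 + 4) = 2/1 = 2*1 = 2)
v(s, x) = -4 (v(s, x) = -1 - 3 = -4)
Z(g, m) = 0
W = 2 (W = 2/1 = 2*1 = 2)
M(w) = 0 (M(w) = 0*2 = 0)
-183*(410 + M(v(3, 5)*(2 - 5))) = -183*(410 + 0) = -183*410 = -75030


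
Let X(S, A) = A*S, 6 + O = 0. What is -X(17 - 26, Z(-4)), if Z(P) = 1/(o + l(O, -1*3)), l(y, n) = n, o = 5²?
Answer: 9/22 ≈ 0.40909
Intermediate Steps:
o = 25
O = -6 (O = -6 + 0 = -6)
Z(P) = 1/22 (Z(P) = 1/(25 - 1*3) = 1/(25 - 3) = 1/22)
-X(17 - 26, Z(-4)) = -(17 - 26)/22 = -(-9)/22 = -1*(-9/22) = 9/22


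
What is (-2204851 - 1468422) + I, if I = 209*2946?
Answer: -3057559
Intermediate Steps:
I = 615714
(-2204851 - 1468422) + I = (-2204851 - 1468422) + 615714 = -3673273 + 615714 = -3057559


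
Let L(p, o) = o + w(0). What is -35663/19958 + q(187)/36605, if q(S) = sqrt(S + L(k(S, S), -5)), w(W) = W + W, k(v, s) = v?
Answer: -35663/19958 + sqrt(182)/36605 ≈ -1.7865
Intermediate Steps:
w(W) = 2*W
L(p, o) = o (L(p, o) = o + 2*0 = o + 0 = o)
q(S) = sqrt(-5 + S) (q(S) = sqrt(S - 5) = sqrt(-5 + S))
-35663/19958 + q(187)/36605 = -35663/19958 + sqrt(-5 + 187)/36605 = -35663*1/19958 + sqrt(182)*(1/36605) = -35663/19958 + sqrt(182)/36605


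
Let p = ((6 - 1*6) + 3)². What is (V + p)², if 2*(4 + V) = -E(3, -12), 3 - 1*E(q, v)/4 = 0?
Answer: 1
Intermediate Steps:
p = 9 (p = ((6 - 6) + 3)² = (0 + 3)² = 3² = 9)
E(q, v) = 12 (E(q, v) = 12 - 4*0 = 12 + 0 = 12)
V = -10 (V = -4 + (-1*12)/2 = -4 + (½)*(-12) = -4 - 6 = -10)
(V + p)² = (-10 + 9)² = (-1)² = 1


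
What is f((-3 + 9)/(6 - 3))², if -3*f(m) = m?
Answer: 4/9 ≈ 0.44444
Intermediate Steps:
f(m) = -m/3
f((-3 + 9)/(6 - 3))² = (-(-3 + 9)/(3*(6 - 3)))² = (-2/3)² = (-⅓*2)² = (-⅔)² = 4/9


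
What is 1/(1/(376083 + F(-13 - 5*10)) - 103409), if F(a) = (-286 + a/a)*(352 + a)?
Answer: -293718/30373084661 ≈ -9.6703e-6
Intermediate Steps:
F(a) = -100320 - 285*a (F(a) = (-286 + 1)*(352 + a) = -285*(352 + a) = -100320 - 285*a)
1/(1/(376083 + F(-13 - 5*10)) - 103409) = 1/(1/(376083 + (-100320 - 285*(-13 - 5*10))) - 103409) = 1/(1/(376083 + (-100320 - 285*(-13 - 50))) - 103409) = 1/(1/(376083 + (-100320 - 285*(-63))) - 103409) = 1/(1/(376083 + (-100320 + 17955)) - 103409) = 1/(1/(376083 - 82365) - 103409) = 1/(1/293718 - 103409) = 1/(-30373084661/293718) = -293718/30373084661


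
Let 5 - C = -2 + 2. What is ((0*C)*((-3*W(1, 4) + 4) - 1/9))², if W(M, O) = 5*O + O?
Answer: 0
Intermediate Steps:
C = 5 (C = 5 - (-2 + 2) = 5 - 1*0 = 5 + 0 = 5)
W(M, O) = 6*O
((0*C)*((-3*W(1, 4) + 4) - 1/9))² = ((0*5)*((-18*4 + 4) - 1/9))² = (0*((-3*24 + 4) - 1*⅑))² = (0*((-72 + 4) - ⅑))² = (0*(-68 - ⅑))² = (0*(-613/9))² = 0² = 0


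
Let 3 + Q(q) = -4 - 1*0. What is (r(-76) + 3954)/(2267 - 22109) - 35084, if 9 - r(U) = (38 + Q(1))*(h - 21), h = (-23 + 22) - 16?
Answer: -696141869/19842 ≈ -35084.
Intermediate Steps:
Q(q) = -7 (Q(q) = -3 + (-4 - 1*0) = -3 + (-4 + 0) = -3 - 4 = -7)
h = -17 (h = -1 - 16 = -17)
r(U) = 1187 (r(U) = 9 - (38 - 7)*(-17 - 21) = 9 - 31*(-38) = 9 - 1*(-1178) = 9 + 1178 = 1187)
(r(-76) + 3954)/(2267 - 22109) - 35084 = (1187 + 3954)/(2267 - 22109) - 35084 = 5141/(-19842) - 35084 = 5141*(-1/19842) - 35084 = -5141/19842 - 35084 = -696141869/19842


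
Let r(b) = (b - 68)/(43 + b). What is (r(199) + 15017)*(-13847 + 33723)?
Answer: 36117126810/121 ≈ 2.9849e+8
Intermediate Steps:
r(b) = (-68 + b)/(43 + b)
(r(199) + 15017)*(-13847 + 33723) = ((-68 + 199)/(43 + 199) + 15017)*(-13847 + 33723) = (131/242 + 15017)*19876 = (3634245/242)*19876 = 36117126810/121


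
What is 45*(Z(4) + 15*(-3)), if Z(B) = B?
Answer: -1845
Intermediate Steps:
45*(Z(4) + 15*(-3)) = 45*(4 + 15*(-3)) = 45*(4 - 45) = 45*(-41) = -1845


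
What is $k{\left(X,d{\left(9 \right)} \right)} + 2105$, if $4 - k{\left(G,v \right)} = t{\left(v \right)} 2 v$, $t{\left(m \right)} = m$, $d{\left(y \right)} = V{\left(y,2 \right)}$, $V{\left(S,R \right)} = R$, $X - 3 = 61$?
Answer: $2101$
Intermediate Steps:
$X = 64$ ($X = 3 + 61 = 64$)
$d{\left(y \right)} = 2$
$k{\left(G,v \right)} = 4 - 2 v^{2}$ ($k{\left(G,v \right)} = 4 - v 2 v = 4 - 2 v v = 4 - 2 v^{2}$)
$k{\left(X,d{\left(9 \right)} \right)} + 2105 = \left(4 - 2 \cdot 2^{2}\right) + 2105 = \left(4 - 8\right) + 2105 = -4 + 2105 = 2101$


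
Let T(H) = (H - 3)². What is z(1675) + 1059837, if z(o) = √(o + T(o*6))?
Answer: 1059837 + 2*√25235971 ≈ 1.0699e+6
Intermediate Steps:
T(H) = (-3 + H)²
z(o) = √(o + (-3 + 6*o)²) (z(o) = √(o + (-3 + o*6)²) = √(o + (-3 + 6*o)²))
z(1675) + 1059837 = √(1675 + 9*(-1 + 2*1675)²) + 1059837 = √(1675 + 9*(-1 + 3350)²) + 1059837 = √(1675 + 9*3349²) + 1059837 = √(1675 + 9*11215801) + 1059837 = √(1675 + 100942209) + 1059837 = √100943884 + 1059837 = 2*√25235971 + 1059837 = 1059837 + 2*√25235971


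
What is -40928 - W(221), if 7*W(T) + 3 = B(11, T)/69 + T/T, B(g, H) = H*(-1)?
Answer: -19767865/483 ≈ -40927.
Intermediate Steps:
B(g, H) = -H
W(T) = -2/7 - T/483 (W(T) = -3/7 + (-T/69 + T/T)/7 = -3/7 + (-T*(1/69) + 1)/7 = -3/7 + (-T/69 + 1)/7 = -3/7 + (1 - T/69)/7 = -3/7 + (1/7 - T/483) = -2/7 - T/483)
-40928 - W(221) = -40928 - (-2/7 - 1/483*221) = -40928 - (-2/7 - 221/483) = -40928 - 1*(-359/483) = -40928 + 359/483 = -19767865/483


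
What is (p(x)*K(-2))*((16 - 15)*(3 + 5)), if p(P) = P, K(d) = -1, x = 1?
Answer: -8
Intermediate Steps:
(p(x)*K(-2))*((16 - 15)*(3 + 5)) = (1*(-1))*((16 - 15)*(3 + 5)) = -8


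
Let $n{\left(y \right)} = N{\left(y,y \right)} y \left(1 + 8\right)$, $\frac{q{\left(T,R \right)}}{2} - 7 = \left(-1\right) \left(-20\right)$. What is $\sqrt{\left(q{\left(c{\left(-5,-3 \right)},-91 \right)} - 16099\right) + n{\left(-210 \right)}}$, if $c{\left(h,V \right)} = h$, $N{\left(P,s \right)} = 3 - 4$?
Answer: $i \sqrt{14155} \approx 118.97 i$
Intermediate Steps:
$N{\left(P,s \right)} = -1$
$q{\left(T,R \right)} = 54$ ($q{\left(T,R \right)} = 14 + 2 \left(\left(-1\right) \left(-20\right)\right) = 14 + 2 \cdot 20 = 14 + 40 = 54$)
$n{\left(y \right)} = - 9 y$ ($n{\left(y \right)} = - y \left(1 + 8\right) = - y 9 = - 9 y$)
$\sqrt{\left(q{\left(c{\left(-5,-3 \right)},-91 \right)} - 16099\right) + n{\left(-210 \right)}} = \sqrt{\left(54 - 16099\right) - -1890} = \sqrt{\left(54 - 16099\right) + 1890} = \sqrt{-16045 + 1890} = \sqrt{-14155} = i \sqrt{14155}$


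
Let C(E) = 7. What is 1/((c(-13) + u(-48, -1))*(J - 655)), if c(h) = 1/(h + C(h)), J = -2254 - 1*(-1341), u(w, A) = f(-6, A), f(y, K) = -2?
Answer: 3/10192 ≈ 0.00029435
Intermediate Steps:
u(w, A) = -2
J = -913 (J = -2254 + 1341 = -913)
c(h) = 1/(7 + h) (c(h) = 1/(h + 7) = 1/(7 + h))
1/((c(-13) + u(-48, -1))*(J - 655)) = 1/((1/(7 - 13) - 2)*(-913 - 655)) = 1/((1/(-6) - 2)*(-1568)) = 1/((-⅙ - 2)*(-1568)) = 1/(-13/6*(-1568)) = 1/(10192/3) = 3/10192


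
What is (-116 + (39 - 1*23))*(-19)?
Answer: 1900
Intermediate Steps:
(-116 + (39 - 1*23))*(-19) = (-116 + (39 - 23))*(-19) = (-116 + 16)*(-19) = -100*(-19) = 1900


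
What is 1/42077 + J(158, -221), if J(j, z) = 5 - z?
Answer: 9509403/42077 ≈ 226.00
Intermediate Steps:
1/42077 + J(158, -221) = 1/42077 + (5 - 1*(-221)) = 1/42077 + (5 + 221) = 1/42077 + 226 = 9509403/42077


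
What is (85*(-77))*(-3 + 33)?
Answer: -196350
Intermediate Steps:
(85*(-77))*(-3 + 33) = -6545*30 = -196350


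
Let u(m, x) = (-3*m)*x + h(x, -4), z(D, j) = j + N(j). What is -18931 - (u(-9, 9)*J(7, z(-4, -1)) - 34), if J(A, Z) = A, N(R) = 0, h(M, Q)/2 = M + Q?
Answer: -20668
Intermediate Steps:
h(M, Q) = 2*M + 2*Q (h(M, Q) = 2*(M + Q) = 2*M + 2*Q)
z(D, j) = j (z(D, j) = j + 0 = j)
u(m, x) = -8 + 2*x - 3*m*x (u(m, x) = (-3*m)*x + (2*x + 2*(-4)) = -3*m*x + (2*x - 8) = -3*m*x + (-8 + 2*x) = -8 + 2*x - 3*m*x)
-18931 - (u(-9, 9)*J(7, z(-4, -1)) - 34) = -18931 - ((-8 + 2*9 - 3*(-9)*9)*7 - 34) = -18931 - ((-8 + 18 + 243)*7 - 34) = -18931 - (253*7 - 34) = -18931 - (1771 - 34) = -18931 - 1*1737 = -18931 - 1737 = -20668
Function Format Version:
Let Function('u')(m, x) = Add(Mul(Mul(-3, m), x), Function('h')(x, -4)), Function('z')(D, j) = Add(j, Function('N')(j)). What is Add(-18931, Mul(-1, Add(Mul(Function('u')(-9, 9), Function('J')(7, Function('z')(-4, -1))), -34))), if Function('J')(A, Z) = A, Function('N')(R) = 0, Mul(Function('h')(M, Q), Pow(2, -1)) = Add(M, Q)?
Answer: -20668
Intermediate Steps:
Function('h')(M, Q) = Add(Mul(2, M), Mul(2, Q)) (Function('h')(M, Q) = Mul(2, Add(M, Q)) = Add(Mul(2, M), Mul(2, Q)))
Function('z')(D, j) = j (Function('z')(D, j) = Add(j, 0) = j)
Function('u')(m, x) = Add(-8, Mul(2, x), Mul(-3, m, x)) (Function('u')(m, x) = Add(Mul(Mul(-3, m), x), Add(Mul(2, x), Mul(2, -4))) = Add(Mul(-3, m, x), Add(Mul(2, x), -8)) = Add(Mul(-3, m, x), Add(-8, Mul(2, x))) = Add(-8, Mul(2, x), Mul(-3, m, x)))
Add(-18931, Mul(-1, Add(Mul(Function('u')(-9, 9), Function('J')(7, Function('z')(-4, -1))), -34))) = Add(-18931, Mul(-1, Add(Mul(Add(-8, Mul(2, 9), Mul(-3, -9, 9)), 7), -34))) = Add(-18931, Mul(-1, Add(Mul(Add(-8, 18, 243), 7), -34))) = Add(-18931, Mul(-1, Add(Mul(253, 7), -34))) = Add(-18931, Mul(-1, Add(1771, -34))) = Add(-18931, Mul(-1, 1737)) = Add(-18931, -1737) = -20668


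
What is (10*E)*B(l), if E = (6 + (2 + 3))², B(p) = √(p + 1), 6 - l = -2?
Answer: 3630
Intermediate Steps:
l = 8 (l = 6 - 1*(-2) = 6 + 2 = 8)
B(p) = √(1 + p)
E = 121 (E = (6 + 5)² = 11² = 121)
(10*E)*B(l) = (10*121)*√(1 + 8) = 1210*√9 = 1210*3 = 3630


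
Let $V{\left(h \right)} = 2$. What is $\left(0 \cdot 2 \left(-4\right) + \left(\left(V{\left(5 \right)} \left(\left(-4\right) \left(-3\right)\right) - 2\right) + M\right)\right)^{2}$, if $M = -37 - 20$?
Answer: $1225$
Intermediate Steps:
$M = -57$ ($M = -37 - 20 = -57$)
$\left(0 \cdot 2 \left(-4\right) + \left(\left(V{\left(5 \right)} \left(\left(-4\right) \left(-3\right)\right) - 2\right) + M\right)\right)^{2} = \left(0 \cdot 2 \left(-4\right) - \left(59 - \left(-8\right) \left(-3\right)\right)\right)^{2} = \left(0 \left(-4\right) + \left(\left(2 \cdot 12 - 2\right) - 57\right)\right)^{2} = \left(0 + \left(\left(24 - 2\right) - 57\right)\right)^{2} = \left(0 + \left(22 - 57\right)\right)^{2} = \left(0 - 35\right)^{2} = \left(-35\right)^{2} = 1225$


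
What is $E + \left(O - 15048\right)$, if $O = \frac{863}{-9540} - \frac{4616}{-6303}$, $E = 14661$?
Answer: $- \frac{7743984263}{20043540} \approx -386.36$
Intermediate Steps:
$O = \frac{12865717}{20043540}$ ($O = 863 \left(- \frac{1}{9540}\right) - - \frac{4616}{6303} = - \frac{863}{9540} + \frac{4616}{6303} = \frac{12865717}{20043540} \approx 0.64189$)
$E + \left(O - 15048\right) = 14661 + \left(\frac{12865717}{20043540} - 15048\right) = 14661 - \frac{301602324203}{20043540} = - \frac{7743984263}{20043540}$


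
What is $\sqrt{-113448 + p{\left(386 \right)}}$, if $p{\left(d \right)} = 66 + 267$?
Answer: $i \sqrt{113115} \approx 336.33 i$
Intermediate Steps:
$p{\left(d \right)} = 333$
$\sqrt{-113448 + p{\left(386 \right)}} = \sqrt{-113448 + 333} = \sqrt{-113115} = i \sqrt{113115}$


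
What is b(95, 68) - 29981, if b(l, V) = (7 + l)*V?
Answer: -23045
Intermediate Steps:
b(l, V) = V*(7 + l)
b(95, 68) - 29981 = 68*(7 + 95) - 29981 = 68*102 - 29981 = 6936 - 29981 = -23045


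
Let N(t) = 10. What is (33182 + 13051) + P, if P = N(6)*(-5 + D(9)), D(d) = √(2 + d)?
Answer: 46183 + 10*√11 ≈ 46216.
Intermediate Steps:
P = -50 + 10*√11 (P = 10*(-5 + √(2 + 9)) = 10*(-5 + √11) = -50 + 10*√11 ≈ -16.834)
(33182 + 13051) + P = (33182 + 13051) + (-50 + 10*√11) = 46233 + (-50 + 10*√11) = 46183 + 10*√11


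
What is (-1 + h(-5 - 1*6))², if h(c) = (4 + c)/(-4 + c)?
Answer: 64/225 ≈ 0.28444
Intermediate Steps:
h(c) = (4 + c)/(-4 + c)
(-1 + h(-5 - 1*6))² = (-1 + (4 + (-5 - 1*6))/(-4 + (-5 - 1*6)))² = (-1 + (4 + (-5 - 6))/(-4 + (-5 - 6)))² = (-1 + (4 - 11)/(-4 - 11))² = (-1 - 7/(-15))² = (-1 - 1/15*(-7))² = (-1 + 7/15)² = (-8/15)² = 64/225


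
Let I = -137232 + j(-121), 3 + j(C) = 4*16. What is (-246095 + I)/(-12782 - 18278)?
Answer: 191633/15530 ≈ 12.340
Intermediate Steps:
j(C) = 61 (j(C) = -3 + 4*16 = -3 + 64 = 61)
I = -137171 (I = -137232 + 61 = -137171)
(-246095 + I)/(-12782 - 18278) = (-246095 - 137171)/(-12782 - 18278) = -383266/(-31060) = -383266*(-1/31060) = 191633/15530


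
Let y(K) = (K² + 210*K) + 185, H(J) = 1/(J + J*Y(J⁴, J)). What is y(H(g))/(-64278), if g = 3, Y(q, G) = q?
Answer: -11247121/3889847448 ≈ -0.0028914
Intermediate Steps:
H(J) = 1/(J + J⁵) (H(J) = 1/(J + J*J⁴) = 1/(J + J⁵))
y(K) = 185 + K² + 210*K
y(H(g))/(-64278) = (185 + (1/(3 + 3⁵))² + 210/(3 + 3⁵))/(-64278) = (185 + (1/(3 + 243))² + 210/(3 + 243))*(-1/64278) = (185 + (1/246)² + 210/246)*(-1/64278) = (185 + (1/246)² + 210*(1/246))*(-1/64278) = (185 + 1/60516 + 35/41)*(-1/64278) = (11247121/60516)*(-1/64278) = -11247121/3889847448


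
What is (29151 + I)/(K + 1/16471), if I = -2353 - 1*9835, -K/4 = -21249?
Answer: 279397573/1399969117 ≈ 0.19957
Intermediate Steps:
K = 84996 (K = -4*(-21249) = 84996)
I = -12188 (I = -2353 - 9835 = -12188)
(29151 + I)/(K + 1/16471) = (29151 - 12188)/(84996 + 1/16471) = 16963/(84996 + 1/16471) = 16963/(1399969117/16471) = 16963*(16471/1399969117) = 279397573/1399969117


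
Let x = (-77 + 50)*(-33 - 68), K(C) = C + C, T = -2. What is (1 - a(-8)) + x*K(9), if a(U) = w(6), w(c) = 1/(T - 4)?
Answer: 294523/6 ≈ 49087.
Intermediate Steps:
K(C) = 2*C
w(c) = -1/6 (w(c) = 1/(-2 - 4) = 1/(-6) = -1/6)
a(U) = -1/6
x = 2727 (x = -27*(-101) = 2727)
(1 - a(-8)) + x*K(9) = (1 - 1*(-1/6)) + 2727*(2*9) = (1 + 1/6) + 2727*18 = 7/6 + 49086 = 294523/6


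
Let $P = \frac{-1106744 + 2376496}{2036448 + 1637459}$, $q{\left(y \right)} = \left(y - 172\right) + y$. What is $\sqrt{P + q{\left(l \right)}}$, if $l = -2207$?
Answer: $\frac{5 i \sqrt{2475811796703970}}{3673907} \approx 67.717 i$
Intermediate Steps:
$q{\left(y \right)} = -172 + 2 y$ ($q{\left(y \right)} = \left(-172 + y\right) + y = -172 + 2 y$)
$P = \frac{1269752}{3673907} \approx 0.34561$
$\sqrt{P + q{\left(l \right)}} = \sqrt{\frac{1269752}{3673907} + \left(-172 + 2 \left(-2207\right)\right)} = \sqrt{\frac{1269752}{3673907} - 4586} = \sqrt{- \frac{16847267750}{3673907}} = \frac{5 i \sqrt{2475811796703970}}{3673907}$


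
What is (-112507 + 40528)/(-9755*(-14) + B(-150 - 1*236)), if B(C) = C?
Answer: -71979/136184 ≈ -0.52854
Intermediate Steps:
(-112507 + 40528)/(-9755*(-14) + B(-150 - 1*236)) = (-112507 + 40528)/(-9755*(-14) + (-150 - 1*236)) = -71979/(136570 + (-150 - 236)) = -71979/(136570 - 386) = -71979/136184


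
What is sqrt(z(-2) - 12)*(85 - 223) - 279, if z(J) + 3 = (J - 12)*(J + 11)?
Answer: -279 - 138*I*sqrt(141) ≈ -279.0 - 1638.7*I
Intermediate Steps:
z(J) = -3 + (-12 + J)*(11 + J) (z(J) = -3 + (J - 12)*(J + 11) = -3 + (-12 + J)*(11 + J))
sqrt(z(-2) - 12)*(85 - 223) - 279 = sqrt((-135 + (-2)**2 - 1*(-2)) - 12)*(85 - 223) - 279 = sqrt((-135 + 4 + 2) - 12)*(-138) - 279 = sqrt(-129 - 12)*(-138) - 279 = sqrt(-141)*(-138) - 279 = (I*sqrt(141))*(-138) - 279 = -138*I*sqrt(141) - 279 = -279 - 138*I*sqrt(141)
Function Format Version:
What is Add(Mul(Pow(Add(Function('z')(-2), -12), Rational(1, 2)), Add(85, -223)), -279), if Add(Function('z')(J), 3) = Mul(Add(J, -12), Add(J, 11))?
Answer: Add(-279, Mul(-138, I, Pow(141, Rational(1, 2)))) ≈ Add(-279.00, Mul(-1638.7, I))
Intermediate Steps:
Function('z')(J) = Add(-3, Mul(Add(-12, J), Add(11, J))) (Function('z')(J) = Add(-3, Mul(Add(J, -12), Add(J, 11))) = Add(-3, Mul(Add(-12, J), Add(11, J))))
Add(Mul(Pow(Add(Function('z')(-2), -12), Rational(1, 2)), Add(85, -223)), -279) = Add(Mul(Pow(Add(Add(-135, Pow(-2, 2), Mul(-1, -2)), -12), Rational(1, 2)), Add(85, -223)), -279) = Add(Mul(Pow(Add(Add(-135, 4, 2), -12), Rational(1, 2)), -138), -279) = Add(Mul(Pow(Add(-129, -12), Rational(1, 2)), -138), -279) = Add(Mul(Pow(-141, Rational(1, 2)), -138), -279) = Add(Mul(Mul(I, Pow(141, Rational(1, 2))), -138), -279) = Add(Mul(-138, I, Pow(141, Rational(1, 2))), -279) = Add(-279, Mul(-138, I, Pow(141, Rational(1, 2))))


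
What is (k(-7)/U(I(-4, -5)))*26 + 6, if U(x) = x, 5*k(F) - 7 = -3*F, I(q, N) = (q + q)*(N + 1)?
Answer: 211/20 ≈ 10.550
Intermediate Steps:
I(q, N) = 2*q*(1 + N) (I(q, N) = (2*q)*(1 + N) = 2*q*(1 + N))
k(F) = 7/5 - 3*F/5 (k(F) = 7/5 + (-3*F)/5 = 7/5 - 3*F/5)
(k(-7)/U(I(-4, -5)))*26 + 6 = ((7/5 - ⅗*(-7))/((2*(-4)*(1 - 5))))*26 + 6 = ((7/5 + 21/5)/((2*(-4)*(-4))))*26 + 6 = ((28/5)/32)*26 + 6 = ((28/5)*(1/32))*26 + 6 = (7/40)*26 + 6 = 91/20 + 6 = 211/20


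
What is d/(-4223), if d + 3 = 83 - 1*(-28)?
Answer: -108/4223 ≈ -0.025574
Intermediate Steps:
d = 108 (d = -3 + (83 - 1*(-28)) = -3 + (83 + 28) = -3 + 111 = 108)
d/(-4223) = 108/(-4223) = -1/4223*108 = -108/4223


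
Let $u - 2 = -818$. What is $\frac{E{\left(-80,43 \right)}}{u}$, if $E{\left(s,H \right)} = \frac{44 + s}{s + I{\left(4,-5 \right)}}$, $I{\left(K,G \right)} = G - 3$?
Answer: $- \frac{3}{5984} \approx -0.00050134$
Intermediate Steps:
$u = -816$ ($u = 2 - 818 = -816$)
$I{\left(K,G \right)} = -3 + G$
$E{\left(s,H \right)} = \frac{44 + s}{-8 + s}$ ($E{\left(s,H \right)} = \frac{44 + s}{s - 8} = \frac{44 + s}{-8 + s}$)
$\frac{E{\left(-80,43 \right)}}{u} = \frac{\frac{1}{-8 - 80} \left(44 - 80\right)}{-816} = \frac{1}{-88} \left(-36\right) \left(- \frac{1}{816}\right) = \left(- \frac{1}{88}\right) \left(-36\right) \left(- \frac{1}{816}\right) = \frac{9}{22} \left(- \frac{1}{816}\right) = - \frac{3}{5984}$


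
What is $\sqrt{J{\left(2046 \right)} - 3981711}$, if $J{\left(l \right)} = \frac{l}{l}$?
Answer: $i \sqrt{3981710} \approx 1995.4 i$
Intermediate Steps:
$J{\left(l \right)} = 1$
$\sqrt{J{\left(2046 \right)} - 3981711} = \sqrt{1 - 3981711} = \sqrt{-3981710} = i \sqrt{3981710}$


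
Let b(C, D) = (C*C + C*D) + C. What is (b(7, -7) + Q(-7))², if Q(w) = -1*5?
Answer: 4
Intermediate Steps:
b(C, D) = C + C² + C*D (b(C, D) = (C² + C*D) + C = C + C² + C*D)
Q(w) = -5
(b(7, -7) + Q(-7))² = (7*(1 + 7 - 7) - 5)² = (7*1 - 5)² = (7 - 5)² = 2² = 4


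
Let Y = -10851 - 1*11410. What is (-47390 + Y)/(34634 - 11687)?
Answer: -23217/7649 ≈ -3.0353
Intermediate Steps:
Y = -22261 (Y = -10851 - 11410 = -22261)
(-47390 + Y)/(34634 - 11687) = (-47390 - 22261)/(34634 - 11687) = -69651/22947 = -69651*1/22947 = -23217/7649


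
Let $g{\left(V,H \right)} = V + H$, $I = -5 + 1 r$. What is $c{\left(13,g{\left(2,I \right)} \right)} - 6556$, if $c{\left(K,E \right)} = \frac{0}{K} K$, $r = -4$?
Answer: $-6556$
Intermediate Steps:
$I = -9$ ($I = -5 + 1 \left(-4\right) = -5 - 4 = -9$)
$g{\left(V,H \right)} = H + V$
$c{\left(K,E \right)} = 0$ ($c{\left(K,E \right)} = 0 K = 0$)
$c{\left(13,g{\left(2,I \right)} \right)} - 6556 = 0 - 6556 = -6556$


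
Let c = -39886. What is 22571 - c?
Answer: 62457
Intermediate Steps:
22571 - c = 22571 - 1*(-39886) = 22571 + 39886 = 62457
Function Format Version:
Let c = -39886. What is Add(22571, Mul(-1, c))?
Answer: 62457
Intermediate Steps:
Add(22571, Mul(-1, c)) = Add(22571, Mul(-1, -39886)) = Add(22571, 39886) = 62457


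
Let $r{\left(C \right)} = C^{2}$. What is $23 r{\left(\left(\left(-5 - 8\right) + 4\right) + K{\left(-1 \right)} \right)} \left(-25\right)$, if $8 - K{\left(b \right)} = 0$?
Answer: $-575$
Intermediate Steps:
$K{\left(b \right)} = 8$ ($K{\left(b \right)} = 8 - 0 = 8 + 0 = 8$)
$23 r{\left(\left(\left(-5 - 8\right) + 4\right) + K{\left(-1 \right)} \right)} \left(-25\right) = 23 \left(\left(\left(-5 - 8\right) + 4\right) + 8\right)^{2} \left(-25\right) = 23 \left(\left(-13 + 4\right) + 8\right)^{2} \left(-25\right) = 23 \left(-9 + 8\right)^{2} \left(-25\right) = 23 \left(-1\right)^{2} \left(-25\right) = 23 \cdot 1 \left(-25\right) = 23 \left(-25\right) = -575$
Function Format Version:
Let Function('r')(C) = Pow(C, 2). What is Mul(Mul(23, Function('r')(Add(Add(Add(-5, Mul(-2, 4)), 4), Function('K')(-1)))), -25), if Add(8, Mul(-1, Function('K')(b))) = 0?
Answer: -575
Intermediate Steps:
Function('K')(b) = 8 (Function('K')(b) = Add(8, Mul(-1, 0)) = Add(8, 0) = 8)
Mul(Mul(23, Function('r')(Add(Add(Add(-5, Mul(-2, 4)), 4), Function('K')(-1)))), -25) = Mul(Mul(23, Pow(Add(Add(Add(-5, Mul(-2, 4)), 4), 8), 2)), -25) = Mul(Mul(23, Pow(Add(Add(Add(-5, -8), 4), 8), 2)), -25) = Mul(Mul(23, Pow(Add(Add(-13, 4), 8), 2)), -25) = Mul(Mul(23, Pow(Add(-9, 8), 2)), -25) = Mul(Mul(23, Pow(-1, 2)), -25) = Mul(Mul(23, 1), -25) = Mul(23, -25) = -575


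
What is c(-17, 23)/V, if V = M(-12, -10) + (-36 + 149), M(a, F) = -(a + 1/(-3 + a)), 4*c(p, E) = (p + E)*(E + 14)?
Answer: 1665/3752 ≈ 0.44376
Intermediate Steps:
c(p, E) = (14 + E)*(E + p)/4 (c(p, E) = ((p + E)*(E + 14))/4 = ((E + p)*(14 + E))/4 = ((14 + E)*(E + p))/4 = (14 + E)*(E + p)/4)
M(a, F) = -a - 1/(-3 + a)
V = 1876/15 (V = (-1 - 1*(-12)**2 + 3*(-12))/(-3 - 12) + (-36 + 149) = (-1 - 1*144 - 36)/(-15) + 113 = -(-1 - 144 - 36)/15 + 113 = -1/15*(-181) + 113 = 181/15 + 113 = 1876/15 ≈ 125.07)
c(-17, 23)/V = ((1/4)*23**2 + (7/2)*23 + (7/2)*(-17) + (1/4)*23*(-17))/(1876/15) = ((1/4)*529 + 161/2 - 119/2 - 391/4)*(15/1876) = (529/4 + 161/2 - 119/2 - 391/4)*(15/1876) = (111/2)*(15/1876) = 1665/3752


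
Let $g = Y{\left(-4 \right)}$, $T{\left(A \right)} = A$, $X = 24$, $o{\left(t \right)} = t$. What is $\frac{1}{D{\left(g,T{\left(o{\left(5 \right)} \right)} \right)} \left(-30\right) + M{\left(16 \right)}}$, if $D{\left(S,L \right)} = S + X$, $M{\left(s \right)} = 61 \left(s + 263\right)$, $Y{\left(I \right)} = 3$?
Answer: $\frac{1}{16209} \approx 6.1694 \cdot 10^{-5}$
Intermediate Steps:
$M{\left(s \right)} = 16043 + 61 s$ ($M{\left(s \right)} = 61 \left(263 + s\right) = 16043 + 61 s$)
$g = 3$
$D{\left(S,L \right)} = 24 + S$ ($D{\left(S,L \right)} = S + 24 = 24 + S$)
$\frac{1}{D{\left(g,T{\left(o{\left(5 \right)} \right)} \right)} \left(-30\right) + M{\left(16 \right)}} = \frac{1}{\left(24 + 3\right) \left(-30\right) + \left(16043 + 61 \cdot 16\right)} = \frac{1}{27 \left(-30\right) + \left(16043 + 976\right)} = \frac{1}{-810 + 17019} = \frac{1}{16209}$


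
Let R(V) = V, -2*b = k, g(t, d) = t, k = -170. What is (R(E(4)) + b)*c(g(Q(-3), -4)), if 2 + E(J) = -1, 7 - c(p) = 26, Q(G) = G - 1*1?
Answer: -1558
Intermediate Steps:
Q(G) = -1 + G (Q(G) = G - 1 = -1 + G)
b = 85 (b = -1/2*(-170) = 85)
c(p) = -19 (c(p) = 7 - 1*26 = 7 - 26 = -19)
E(J) = -3 (E(J) = -2 - 1 = -3)
(R(E(4)) + b)*c(g(Q(-3), -4)) = (-3 + 85)*(-19) = 82*(-19) = -1558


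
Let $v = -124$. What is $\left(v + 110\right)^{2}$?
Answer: $196$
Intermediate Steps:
$\left(v + 110\right)^{2} = \left(-124 + 110\right)^{2} = \left(-14\right)^{2} = 196$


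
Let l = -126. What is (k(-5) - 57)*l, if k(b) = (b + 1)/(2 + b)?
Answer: 7014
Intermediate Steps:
k(b) = (1 + b)/(2 + b)
(k(-5) - 57)*l = ((1 - 5)/(2 - 5) - 57)*(-126) = (-4/(-3) - 57)*(-126) = (-1/3*(-4) - 57)*(-126) = (4/3 - 57)*(-126) = -167/3*(-126) = 7014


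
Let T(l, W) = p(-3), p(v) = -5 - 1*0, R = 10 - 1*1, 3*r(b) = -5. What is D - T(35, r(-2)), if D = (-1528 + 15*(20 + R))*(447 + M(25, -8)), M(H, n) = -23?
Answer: -463427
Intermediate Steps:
r(b) = -5/3 (r(b) = (1/3)*(-5) = -5/3)
R = 9 (R = 10 - 1 = 9)
p(v) = -5 (p(v) = -5 + 0 = -5)
D = -463432 (D = (-1528 + 15*(20 + 9))*(447 - 23) = (-1528 + 15*29)*424 = (-1528 + 435)*424 = -1093*424 = -463432)
T(l, W) = -5
D - T(35, r(-2)) = -463432 - 1*(-5) = -463432 + 5 = -463427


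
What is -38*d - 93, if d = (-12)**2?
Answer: -5565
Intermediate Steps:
d = 144
-38*d - 93 = -38*144 - 93 = -5472 - 93 = -5565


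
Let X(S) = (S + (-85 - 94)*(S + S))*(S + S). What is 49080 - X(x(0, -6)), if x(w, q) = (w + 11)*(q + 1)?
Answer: 2208930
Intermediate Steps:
x(w, q) = (1 + q)*(11 + w) (x(w, q) = (11 + w)*(1 + q) = (1 + q)*(11 + w))
X(S) = -714*S**2 (X(S) = (S - 358*S)*(2*S) = (-357*S)*(2*S) = -714*S**2)
49080 - X(x(0, -6)) = 49080 - (-714)*(11 + 0 + 11*(-6) - 6*0)**2 = 49080 - (-714)*(11 + 0 - 66 + 0)**2 = 49080 - (-714)*(-55)**2 = 49080 - (-714)*3025 = 49080 - 1*(-2159850) = 49080 + 2159850 = 2208930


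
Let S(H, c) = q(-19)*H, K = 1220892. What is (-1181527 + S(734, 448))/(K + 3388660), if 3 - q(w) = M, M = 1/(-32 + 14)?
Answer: -5306779/20742984 ≈ -0.25584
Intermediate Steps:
M = -1/18 (M = 1/(-18) = -1/18 ≈ -0.055556)
q(w) = 55/18 (q(w) = 3 - 1*(-1/18) = 3 + 1/18 = 55/18)
S(H, c) = 55*H/18
(-1181527 + S(734, 448))/(K + 3388660) = (-1181527 + (55/18)*734)/(1220892 + 3388660) = (-1181527 + 20185/9)/4609552 = -10613558/9*1/4609552 = -5306779/20742984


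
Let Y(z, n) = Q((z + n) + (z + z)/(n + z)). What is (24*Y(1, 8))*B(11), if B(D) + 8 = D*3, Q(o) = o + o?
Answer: 33200/3 ≈ 11067.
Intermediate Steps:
Q(o) = 2*o
Y(z, n) = 2*n + 2*z + 4*z/(n + z) (Y(z, n) = 2*((z + n) + (z + z)/(n + z)) = 2*((n + z) + (2*z)/(n + z)) = 2*((n + z) + 2*z/(n + z)) = 2*(n + z + 2*z/(n + z)) = 2*n + 2*z + 4*z/(n + z))
B(D) = -8 + 3*D (B(D) = -8 + D*3 = -8 + 3*D)
(24*Y(1, 8))*B(11) = (24*(2*((8 + 1)² + 2*1)/(8 + 1)))*(-8 + 3*11) = (24*(2*(9² + 2)/9))*(-8 + 33) = (24*(2*(⅑)*(81 + 2)))*25 = (24*(2*(⅑)*83))*25 = (24*(166/9))*25 = (1328/3)*25 = 33200/3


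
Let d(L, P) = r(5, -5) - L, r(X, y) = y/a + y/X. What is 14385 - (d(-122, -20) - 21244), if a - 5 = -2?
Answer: 106529/3 ≈ 35510.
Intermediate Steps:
a = 3 (a = 5 - 2 = 3)
r(X, y) = y/3 + y/X
d(L, P) = -8/3 - L (d(L, P) = ((1/3)*(-5) - 5/5) - L = (-5/3 - 5*1/5) - L = (-5/3 - 1) - L = -8/3 - L)
14385 - (d(-122, -20) - 21244) = 14385 - ((-8/3 - 1*(-122)) - 21244) = 14385 - ((-8/3 + 122) - 21244) = 14385 - (358/3 - 21244) = 14385 - 1*(-63374/3) = 14385 + 63374/3 = 106529/3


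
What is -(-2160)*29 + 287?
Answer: 62927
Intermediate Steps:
-(-2160)*29 + 287 = -216*(-290) + 287 = 62640 + 287 = 62927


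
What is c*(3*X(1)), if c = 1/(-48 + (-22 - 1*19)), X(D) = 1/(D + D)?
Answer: -3/178 ≈ -0.016854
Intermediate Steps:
X(D) = 1/(2*D)
c = -1/89 (c = 1/(-48 + (-22 - 19)) = 1/(-48 - 41) = 1/(-89) = -1/89 ≈ -0.011236)
c*(3*X(1)) = -3*(1/2)/1/89 = -3*(1/2)*1/89 = -3/(89*2) = -1/89*3/2 = -3/178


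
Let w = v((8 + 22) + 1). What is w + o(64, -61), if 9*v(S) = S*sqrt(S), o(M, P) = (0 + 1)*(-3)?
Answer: -3 + 31*sqrt(31)/9 ≈ 16.178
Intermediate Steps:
o(M, P) = -3 (o(M, P) = 1*(-3) = -3)
v(S) = S**(3/2)/9 (v(S) = (S*sqrt(S))/9 = S**(3/2)/9)
w = 31*sqrt(31)/9 (w = ((8 + 22) + 1)**(3/2)/9 = (30 + 1)**(3/2)/9 = 31**(3/2)/9 = (31*sqrt(31))/9 = 31*sqrt(31)/9 ≈ 19.178)
w + o(64, -61) = 31*sqrt(31)/9 - 3 = -3 + 31*sqrt(31)/9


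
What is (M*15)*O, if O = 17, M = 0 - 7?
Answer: -1785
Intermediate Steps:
M = -7
(M*15)*O = -7*15*17 = -105*17 = -1785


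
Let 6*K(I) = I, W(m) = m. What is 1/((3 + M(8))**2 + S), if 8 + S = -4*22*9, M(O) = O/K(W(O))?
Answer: -1/719 ≈ -0.0013908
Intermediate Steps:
K(I) = I/6
M(O) = 6 (M(O) = O/((O/6)) = O*(6/O) = 6)
S = -800 (S = -8 - 4*22*9 = -8 - 88*9 = -8 - 792 = -800)
1/((3 + M(8))**2 + S) = 1/((3 + 6)**2 - 800) = 1/(9**2 - 800) = 1/(81 - 800) = 1/(-719) = -1/719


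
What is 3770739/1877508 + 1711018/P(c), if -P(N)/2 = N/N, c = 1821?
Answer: -178469024537/208612 ≈ -8.5551e+5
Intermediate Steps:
P(N) = -2 (P(N) = -2*N/N = -2*1 = -2)
3770739/1877508 + 1711018/P(c) = 3770739/1877508 + 1711018/(-2) = 3770739*(1/1877508) + 1711018*(-1/2) = 418971/208612 - 855509 = -178469024537/208612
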